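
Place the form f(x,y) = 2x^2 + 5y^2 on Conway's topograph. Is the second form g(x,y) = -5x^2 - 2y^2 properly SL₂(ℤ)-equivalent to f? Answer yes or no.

D₁ = -40, D₂ = -40
f: reduced (well bottom): (2,0,5) with a≤c, −a<b≤a
g is negative-definite; reduce −g:
−g: flip: (5,0,2)→(2,0,5)
−g: reduced (well bottom): (2,0,5) with a≤c, −a<b≤a
flip sign back: reduced form of g is (-2,0,-5)
reduced forms (2, 0, 5) vs (-2, 0, -5) ⇒ inequivalent

no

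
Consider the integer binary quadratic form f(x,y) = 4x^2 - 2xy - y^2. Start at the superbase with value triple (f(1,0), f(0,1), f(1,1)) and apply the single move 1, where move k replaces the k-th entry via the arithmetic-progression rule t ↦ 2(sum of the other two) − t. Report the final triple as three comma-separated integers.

start (4,-1,1) = (f(1,0),f(0,1),f(1,1))
replace slot 1: 2·((-1)+1) − 4 = -4 → (-4,-1,1)

-4,-1,1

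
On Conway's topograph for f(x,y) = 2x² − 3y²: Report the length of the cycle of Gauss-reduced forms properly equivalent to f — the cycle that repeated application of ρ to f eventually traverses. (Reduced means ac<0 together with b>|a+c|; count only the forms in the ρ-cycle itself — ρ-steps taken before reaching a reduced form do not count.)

D = 24, ⌊√D⌋ = 4
descent: ρ → (-3,0,2)
descent: ρ → (2,4,-1)  [lands on river]
river: ρ → (-1,4,2)
ρ-cycle length = 2 (tail of 2 descent steps not counted)

2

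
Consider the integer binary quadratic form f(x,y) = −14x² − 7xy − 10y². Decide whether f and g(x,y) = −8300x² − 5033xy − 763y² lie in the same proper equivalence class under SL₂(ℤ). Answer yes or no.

D₁ = -511, D₂ = -511
f is negative-definite; reduce −f:
−f: flip: (14,7,10)→(10,-7,14)
−f: reduced (well bottom): (10,-7,14) with a≤c, −a<b≤a
flip sign back: reduced form of f is (-10,7,-14)
g is negative-definite; reduce −g:
−g: flip: (8300,5033,763)→(763,-5033,8300)
−g: translate: b→-455 (≡-5033 mod 1526), so (763,-5033,8300)→(763,-455,68)
−g: flip: (763,-455,68)→(68,455,763)
−g: translate: b→47 (≡455 mod 136), so (68,455,763)→(68,47,10)
−g: flip: (68,47,10)→(10,-47,68)
−g: translate: b→-7 (≡-47 mod 20), so (10,-47,68)→(10,-7,14)
−g: reduced (well bottom): (10,-7,14) with a≤c, −a<b≤a
flip sign back: reduced form of g is (-10,7,-14)
reduced forms (-10, 7, -14) vs (-10, 7, -14) ⇒ equivalent

yes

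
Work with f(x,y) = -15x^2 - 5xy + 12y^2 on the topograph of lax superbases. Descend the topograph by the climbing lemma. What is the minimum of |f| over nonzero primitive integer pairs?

descent: ρ → (12,5,-15)  [lands on river]
river: ρ → (-15,25,2)
river: ρ → (2,27,-2)
river: ρ → (-2,25,15)
river: ρ → (15,5,-12)
river: ρ → (-12,19,8)
river: ρ → (8,13,-18)
river: ρ → (-18,23,3)
river: ρ → (3,25,-10)
river: ρ → (-10,15,13)
river: ρ → (13,11,-12)
river: ρ → (-12,13,12)
river: ρ → (12,11,-13)
river: ρ → (-13,15,10)
river: ρ → (10,25,-3)
river: ρ → (-3,23,18)
river: ρ → (18,13,-8)
river: ρ → (-8,19,12)
closes: descent 1, river 18
min |a| on river = 2

2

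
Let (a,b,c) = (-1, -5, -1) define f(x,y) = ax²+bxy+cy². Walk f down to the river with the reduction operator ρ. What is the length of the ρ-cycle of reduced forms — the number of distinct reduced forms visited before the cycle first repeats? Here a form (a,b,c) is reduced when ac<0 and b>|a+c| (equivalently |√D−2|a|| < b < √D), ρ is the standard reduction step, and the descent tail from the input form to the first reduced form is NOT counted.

D = 21, ⌊√D⌋ = 4
descent: ρ → (-1,3,3)  [lands on river]
river: ρ → (3,3,-1)
ρ-cycle length = 2 (tail of 1 descent step not counted)

2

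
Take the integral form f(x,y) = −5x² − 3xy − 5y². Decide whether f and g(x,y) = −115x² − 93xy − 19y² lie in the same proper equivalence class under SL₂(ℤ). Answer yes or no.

D₁ = -91, D₂ = -91
f is negative-definite; reduce −f:
−f: reduced (well bottom): (5,3,5) with a≤c, −a<b≤a
flip sign back: reduced form of f is (-5,-3,-5)
g is negative-definite; reduce −g:
−g: flip: (115,93,19)→(19,-93,115)
−g: translate: b→-17 (≡-93 mod 38), so (19,-93,115)→(19,-17,5)
−g: flip: (19,-17,5)→(5,17,19)
−g: translate: b→-3 (≡17 mod 10), so (5,17,19)→(5,-3,5)
−g: flip: (5,-3,5)→(5,3,5)
−g: reduced (well bottom): (5,3,5) with a≤c, −a<b≤a
flip sign back: reduced form of g is (-5,-3,-5)
reduced forms (-5, -3, -5) vs (-5, -3, -5) ⇒ equivalent

yes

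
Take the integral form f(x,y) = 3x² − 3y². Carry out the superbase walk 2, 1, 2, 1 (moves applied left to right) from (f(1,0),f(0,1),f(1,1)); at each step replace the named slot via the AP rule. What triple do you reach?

start (3,-3,0) = (f(1,0),f(0,1),f(1,1))
replace slot 2: 2·(3+0) − (-3) = 9 → (3,9,0)
replace slot 1: 2·(9+0) − 3 = 15 → (15,9,0)
replace slot 2: 2·(15+0) − 9 = 21 → (15,21,0)
replace slot 1: 2·(21+0) − 15 = 27 → (27,21,0)

27,21,0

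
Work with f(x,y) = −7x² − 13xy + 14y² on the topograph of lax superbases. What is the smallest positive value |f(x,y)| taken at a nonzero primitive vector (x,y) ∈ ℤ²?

descent: ρ → (14,13,-7)  [lands on river]
river: ρ → (-7,15,12)
river: ρ → (12,9,-10)
river: ρ → (-10,11,11)
river: ρ → (11,11,-10)
river: ρ → (-10,9,12)
river: ρ → (12,15,-7)
river: ρ → (-7,13,14)
river: ρ → (14,15,-6)
river: ρ → (-6,21,5)
river: ρ → (5,19,-10)
river: ρ → (-10,21,3)
river: ρ → (3,21,-10)
river: ρ → (-10,19,5)
river: ρ → (5,21,-6)
river: ρ → (-6,15,14)
closes: descent 1, river 16
min |a| on river = 3

3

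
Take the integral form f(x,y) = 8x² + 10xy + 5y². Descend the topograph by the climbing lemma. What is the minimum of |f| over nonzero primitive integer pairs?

translate: b→-6 (≡10 mod 16), so (8,10,5)→(8,-6,3)
flip: (8,-6,3)→(3,6,8)
translate: b→0 (≡6 mod 6), so (3,6,8)→(3,0,5)
reduced (well bottom): (3,0,5) with a≤c, −a<b≤a
well minimum = a = 3

3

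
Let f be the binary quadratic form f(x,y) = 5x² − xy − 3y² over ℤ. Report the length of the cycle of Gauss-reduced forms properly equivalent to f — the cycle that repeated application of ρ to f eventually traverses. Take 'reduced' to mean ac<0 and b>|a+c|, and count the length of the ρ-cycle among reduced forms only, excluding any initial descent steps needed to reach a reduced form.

D = 61, ⌊√D⌋ = 7
descent: ρ → (-3,7,1)  [lands on river]
river: ρ → (1,7,-3)
river: ρ → (-3,5,3)
river: ρ → (3,7,-1)
river: ρ → (-1,7,3)
river: ρ → (3,5,-3)
ρ-cycle length = 6 (tail of 1 descent step not counted)

6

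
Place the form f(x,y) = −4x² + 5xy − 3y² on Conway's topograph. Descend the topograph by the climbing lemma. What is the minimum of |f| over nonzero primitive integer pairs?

translate: b→3 (≡-5 mod 8), so (4,-5,3)→(4,3,2)
flip: (4,3,2)→(2,-3,4)
translate: b→1 (≡-3 mod 4), so (2,-3,4)→(2,1,3)
reduced (well bottom): (2,1,3) with a≤c, −a<b≤a
well minimum |f| = |-2| = 2 (negative-definite)

2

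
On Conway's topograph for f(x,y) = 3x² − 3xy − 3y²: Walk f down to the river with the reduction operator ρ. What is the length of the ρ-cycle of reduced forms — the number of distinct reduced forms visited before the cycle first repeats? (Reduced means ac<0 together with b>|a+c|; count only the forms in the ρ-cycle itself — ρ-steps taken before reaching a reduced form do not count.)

D = 45, ⌊√D⌋ = 6
descent: ρ → (-3,3,3)  [lands on river]
river: ρ → (3,3,-3)
ρ-cycle length = 2 (tail of 1 descent step not counted)

2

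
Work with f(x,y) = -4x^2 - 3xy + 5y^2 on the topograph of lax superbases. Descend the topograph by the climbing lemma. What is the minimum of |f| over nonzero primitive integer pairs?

descent: ρ → (5,3,-4)  [lands on river]
river: ρ → (-4,5,4)
river: ρ → (4,3,-5)
river: ρ → (-5,7,2)
river: ρ → (2,9,-1)
river: ρ → (-1,9,2)
river: ρ → (2,7,-5)
river: ρ → (-5,3,4)
river: ρ → (4,5,-4)
river: ρ → (-4,3,5)
river: ρ → (5,7,-2)
river: ρ → (-2,9,1)
river: ρ → (1,9,-2)
river: ρ → (-2,7,5)
closes: descent 1, river 14
min |a| on river = 1

1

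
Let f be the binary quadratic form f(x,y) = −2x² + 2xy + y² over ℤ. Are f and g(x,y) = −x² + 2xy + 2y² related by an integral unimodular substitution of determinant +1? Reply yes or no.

D₁ = 12, D₂ = 12
river cycle of f (length 2): (1, 2, -2), (-2, 2, 1)
river cycle of g (length 2): (2, 2, -1), (-1, 2, 2)
cycles differ ⇒ inequivalent

no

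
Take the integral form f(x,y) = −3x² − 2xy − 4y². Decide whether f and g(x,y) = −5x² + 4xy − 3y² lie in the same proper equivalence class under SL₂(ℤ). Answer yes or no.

D₁ = -44, D₂ = -44
f is negative-definite; reduce −f:
−f: reduced (well bottom): (3,2,4) with a≤c, −a<b≤a
flip sign back: reduced form of f is (-3,-2,-4)
g is negative-definite; reduce −g:
−g: flip: (5,-4,3)→(3,4,5)
−g: translate: b→-2 (≡4 mod 6), so (3,4,5)→(3,-2,4)
−g: reduced (well bottom): (3,-2,4) with a≤c, −a<b≤a
flip sign back: reduced form of g is (-3,2,-4)
reduced forms (-3, -2, -4) vs (-3, 2, -4) ⇒ inequivalent

no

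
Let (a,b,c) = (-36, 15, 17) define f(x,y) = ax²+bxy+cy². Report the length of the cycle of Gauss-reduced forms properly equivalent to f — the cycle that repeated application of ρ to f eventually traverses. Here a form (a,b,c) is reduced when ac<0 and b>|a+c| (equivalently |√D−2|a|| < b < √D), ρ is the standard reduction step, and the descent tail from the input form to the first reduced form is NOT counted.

D = 2673, ⌊√D⌋ = 51
descent: ρ → (17,19,-34)  [lands on river]
river: ρ → (-34,49,2)
river: ρ → (2,51,-9)
river: ρ → (-9,39,32)
river: ρ → (32,25,-16)
river: ρ → (-16,39,18)
river: ρ → (18,33,-22)
river: ρ → (-22,11,29)
river: ρ → (29,47,-4)
river: ρ → (-4,49,17)
ρ-cycle length = 10 (tail of 1 descent step not counted)

10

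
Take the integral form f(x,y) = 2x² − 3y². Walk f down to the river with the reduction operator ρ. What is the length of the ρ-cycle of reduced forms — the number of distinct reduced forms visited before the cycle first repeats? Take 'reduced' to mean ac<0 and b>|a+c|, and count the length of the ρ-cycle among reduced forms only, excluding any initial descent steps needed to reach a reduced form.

D = 24, ⌊√D⌋ = 4
descent: ρ → (-3,0,2)
descent: ρ → (2,4,-1)  [lands on river]
river: ρ → (-1,4,2)
ρ-cycle length = 2 (tail of 2 descent steps not counted)

2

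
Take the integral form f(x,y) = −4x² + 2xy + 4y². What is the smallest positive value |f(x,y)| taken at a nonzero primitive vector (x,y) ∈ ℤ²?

river: ρ → (4,6,-2)
river: ρ → (-2,6,4)
river: ρ → (4,2,-4)
river: ρ → (-4,6,2)
river: ρ → (2,6,-4)
river: ρ → (-4,2,4)
closes: descent 0, river 6
min |a| on river = 2

2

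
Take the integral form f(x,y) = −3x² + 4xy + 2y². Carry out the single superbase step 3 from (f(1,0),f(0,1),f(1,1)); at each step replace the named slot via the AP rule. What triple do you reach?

start (-3,2,3) = (f(1,0),f(0,1),f(1,1))
replace slot 3: 2·((-3)+2) − 3 = -5 → (-3,2,-5)

-3,2,-5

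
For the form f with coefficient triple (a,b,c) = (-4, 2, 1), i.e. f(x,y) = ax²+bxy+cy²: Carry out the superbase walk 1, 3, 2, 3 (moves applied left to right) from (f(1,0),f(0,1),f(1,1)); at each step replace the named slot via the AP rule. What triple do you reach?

start (-4,1,-1) = (f(1,0),f(0,1),f(1,1))
replace slot 1: 2·(1+(-1)) − (-4) = 4 → (4,1,-1)
replace slot 3: 2·(4+1) − (-1) = 11 → (4,1,11)
replace slot 2: 2·(4+11) − 1 = 29 → (4,29,11)
replace slot 3: 2·(4+29) − 11 = 55 → (4,29,55)

4,29,55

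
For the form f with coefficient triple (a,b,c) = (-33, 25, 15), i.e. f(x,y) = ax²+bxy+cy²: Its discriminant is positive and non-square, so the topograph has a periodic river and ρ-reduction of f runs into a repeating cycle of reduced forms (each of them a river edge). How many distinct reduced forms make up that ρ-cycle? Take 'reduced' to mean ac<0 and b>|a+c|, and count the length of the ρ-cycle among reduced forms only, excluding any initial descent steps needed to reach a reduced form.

D = 2605, ⌊√D⌋ = 51
river: ρ → (15,35,-23)
river: ρ → (-23,11,27)
river: ρ → (27,43,-7)
river: ρ → (-7,41,33)
river: ρ → (33,25,-15)
river: ρ → (-15,35,23)
river: ρ → (23,11,-27)
river: ρ → (-27,43,7)
river: ρ → (7,41,-33)
river: ρ → (-33,25,15)
ρ-cycle length = 10 (tail of 0 descent steps not counted)

10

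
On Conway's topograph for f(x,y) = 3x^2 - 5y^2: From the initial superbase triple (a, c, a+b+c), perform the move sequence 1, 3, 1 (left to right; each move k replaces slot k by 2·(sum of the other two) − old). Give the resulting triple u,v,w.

start (3,-5,-2) = (f(1,0),f(0,1),f(1,1))
replace slot 1: 2·((-5)+(-2)) − 3 = -17 → (-17,-5,-2)
replace slot 3: 2·((-17)+(-5)) − (-2) = -42 → (-17,-5,-42)
replace slot 1: 2·((-5)+(-42)) − (-17) = -77 → (-77,-5,-42)

-77,-5,-42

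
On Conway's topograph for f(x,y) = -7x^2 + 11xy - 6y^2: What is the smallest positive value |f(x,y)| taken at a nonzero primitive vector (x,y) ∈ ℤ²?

translate: b→3 (≡-11 mod 14), so (7,-11,6)→(7,3,2)
flip: (7,3,2)→(2,-3,7)
translate: b→1 (≡-3 mod 4), so (2,-3,7)→(2,1,6)
reduced (well bottom): (2,1,6) with a≤c, −a<b≤a
well minimum |f| = |-2| = 2 (negative-definite)

2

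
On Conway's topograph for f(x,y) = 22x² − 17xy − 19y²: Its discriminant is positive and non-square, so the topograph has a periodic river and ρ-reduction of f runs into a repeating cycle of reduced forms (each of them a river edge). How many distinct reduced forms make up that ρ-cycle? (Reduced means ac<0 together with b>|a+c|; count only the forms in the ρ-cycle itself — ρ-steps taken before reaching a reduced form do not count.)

D = 1961, ⌊√D⌋ = 44
descent: ρ → (-19,17,22)  [lands on river]
river: ρ → (22,27,-14)
river: ρ → (-14,29,20)
river: ρ → (20,11,-23)
river: ρ → (-23,35,8)
river: ρ → (8,29,-35)
river: ρ → (-35,41,2)
river: ρ → (2,43,-14)
river: ρ → (-14,41,5)
river: ρ → (5,39,-22)
river: ρ → (-22,5,22)
river: ρ → (22,39,-5)
river: ρ → (-5,41,14)
river: ρ → (14,43,-2)
river: ρ → (-2,41,35)
river: ρ → (35,29,-8)
river: ρ → (-8,35,23)
river: ρ → (23,11,-20)
river: ρ → (-20,29,14)
river: ρ → (14,27,-22)
river: ρ → (-22,17,19)
river: ρ → (19,21,-20)
river: ρ → (-20,19,20)
river: ρ → (20,21,-19)
ρ-cycle length = 24 (tail of 1 descent step not counted)

24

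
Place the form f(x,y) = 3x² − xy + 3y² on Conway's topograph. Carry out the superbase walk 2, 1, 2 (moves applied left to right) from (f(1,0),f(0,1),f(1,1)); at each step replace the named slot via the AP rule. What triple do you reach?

start (3,3,5) = (f(1,0),f(0,1),f(1,1))
replace slot 2: 2·(3+5) − 3 = 13 → (3,13,5)
replace slot 1: 2·(13+5) − 3 = 33 → (33,13,5)
replace slot 2: 2·(33+5) − 13 = 63 → (33,63,5)

33,63,5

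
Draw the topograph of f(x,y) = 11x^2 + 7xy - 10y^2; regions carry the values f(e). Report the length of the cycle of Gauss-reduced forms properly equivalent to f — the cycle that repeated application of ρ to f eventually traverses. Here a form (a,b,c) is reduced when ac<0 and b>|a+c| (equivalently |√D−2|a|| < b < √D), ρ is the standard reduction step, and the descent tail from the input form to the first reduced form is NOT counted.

D = 489, ⌊√D⌋ = 22
river: ρ → (-10,13,8)
river: ρ → (8,19,-4)
river: ρ → (-4,21,3)
river: ρ → (3,21,-4)
river: ρ → (-4,19,8)
river: ρ → (8,13,-10)
river: ρ → (-10,7,11)
river: ρ → (11,15,-6)
river: ρ → (-6,21,2)
river: ρ → (2,19,-16)
river: ρ → (-16,13,5)
river: ρ → (5,17,-10)
river: ρ → (-10,3,12)
river: ρ → (12,21,-1)
river: ρ → (-1,21,12)
river: ρ → (12,3,-10)
river: ρ → (-10,17,5)
river: ρ → (5,13,-16)
river: ρ → (-16,19,2)
river: ρ → (2,21,-6)
river: ρ → (-6,15,11)
river: ρ → (11,7,-10)
ρ-cycle length = 22 (tail of 0 descent steps not counted)

22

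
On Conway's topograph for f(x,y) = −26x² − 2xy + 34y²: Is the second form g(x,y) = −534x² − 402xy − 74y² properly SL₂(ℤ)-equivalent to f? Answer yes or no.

D₁ = 3540, D₂ = 3540
river cycle of f (length 4): (-26, 50, 10), (10, 50, -26), (-26, 54, 6), (6, 54, -26)
river cycle of g (length 4): (6, 54, -26), (-26, 50, 10), (10, 50, -26), (-26, 54, 6)
cycles coincide ⇒ equivalent

yes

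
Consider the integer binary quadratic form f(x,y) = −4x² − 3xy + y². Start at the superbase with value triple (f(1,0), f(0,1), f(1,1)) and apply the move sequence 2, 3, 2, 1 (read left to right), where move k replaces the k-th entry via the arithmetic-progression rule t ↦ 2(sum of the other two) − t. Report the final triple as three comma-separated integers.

start (-4,1,-6) = (f(1,0),f(0,1),f(1,1))
replace slot 2: 2·((-4)+(-6)) − 1 = -21 → (-4,-21,-6)
replace slot 3: 2·((-4)+(-21)) − (-6) = -44 → (-4,-21,-44)
replace slot 2: 2·((-4)+(-44)) − (-21) = -75 → (-4,-75,-44)
replace slot 1: 2·((-75)+(-44)) − (-4) = -234 → (-234,-75,-44)

-234,-75,-44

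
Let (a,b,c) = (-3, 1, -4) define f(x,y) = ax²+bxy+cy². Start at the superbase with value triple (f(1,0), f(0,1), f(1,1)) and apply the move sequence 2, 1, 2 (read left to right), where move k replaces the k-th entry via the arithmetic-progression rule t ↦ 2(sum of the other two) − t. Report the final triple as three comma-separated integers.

start (-3,-4,-6) = (f(1,0),f(0,1),f(1,1))
replace slot 2: 2·((-3)+(-6)) − (-4) = -14 → (-3,-14,-6)
replace slot 1: 2·((-14)+(-6)) − (-3) = -37 → (-37,-14,-6)
replace slot 2: 2·((-37)+(-6)) − (-14) = -72 → (-37,-72,-6)

-37,-72,-6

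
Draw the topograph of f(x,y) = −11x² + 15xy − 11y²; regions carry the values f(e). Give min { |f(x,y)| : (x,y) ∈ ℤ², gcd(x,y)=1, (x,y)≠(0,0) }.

translate: b→7 (≡-15 mod 22), so (11,-15,11)→(11,7,7)
flip: (11,7,7)→(7,-7,11)
translate: b→7 (≡-7 mod 14), so (7,-7,11)→(7,7,11)
reduced (well bottom): (7,7,11) with a≤c, −a<b≤a
well minimum |f| = |-7| = 7 (negative-definite)

7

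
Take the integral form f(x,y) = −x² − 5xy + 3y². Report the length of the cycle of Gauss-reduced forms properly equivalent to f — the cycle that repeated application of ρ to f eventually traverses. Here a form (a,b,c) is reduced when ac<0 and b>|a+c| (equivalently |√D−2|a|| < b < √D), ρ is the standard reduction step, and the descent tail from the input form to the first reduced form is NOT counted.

D = 37, ⌊√D⌋ = 6
descent: ρ → (3,5,-1)  [lands on river]
river: ρ → (-1,5,3)
river: ρ → (3,1,-3)
river: ρ → (-3,5,1)
river: ρ → (1,5,-3)
river: ρ → (-3,1,3)
ρ-cycle length = 6 (tail of 1 descent step not counted)

6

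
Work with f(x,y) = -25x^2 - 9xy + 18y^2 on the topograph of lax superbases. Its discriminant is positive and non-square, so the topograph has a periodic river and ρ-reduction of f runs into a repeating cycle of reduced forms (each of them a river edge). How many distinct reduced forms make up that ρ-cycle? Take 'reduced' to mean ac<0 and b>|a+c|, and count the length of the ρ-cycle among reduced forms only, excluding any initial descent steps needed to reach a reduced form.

D = 1881, ⌊√D⌋ = 43
descent: ρ → (18,9,-25)  [lands on river]
river: ρ → (-25,41,2)
river: ρ → (2,43,-4)
river: ρ → (-4,37,32)
river: ρ → (32,27,-9)
river: ρ → (-9,27,32)
river: ρ → (32,37,-4)
river: ρ → (-4,43,2)
river: ρ → (2,41,-25)
river: ρ → (-25,9,18)
river: ρ → (18,27,-16)
river: ρ → (-16,37,8)
river: ρ → (8,43,-1)
river: ρ → (-1,43,8)
river: ρ → (8,37,-16)
river: ρ → (-16,27,18)
ρ-cycle length = 16 (tail of 1 descent step not counted)

16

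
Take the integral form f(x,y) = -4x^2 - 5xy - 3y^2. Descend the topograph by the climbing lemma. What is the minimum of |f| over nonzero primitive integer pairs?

translate: b→-3 (≡5 mod 8), so (4,5,3)→(4,-3,2)
flip: (4,-3,2)→(2,3,4)
translate: b→-1 (≡3 mod 4), so (2,3,4)→(2,-1,3)
reduced (well bottom): (2,-1,3) with a≤c, −a<b≤a
well minimum |f| = |-2| = 2 (negative-definite)

2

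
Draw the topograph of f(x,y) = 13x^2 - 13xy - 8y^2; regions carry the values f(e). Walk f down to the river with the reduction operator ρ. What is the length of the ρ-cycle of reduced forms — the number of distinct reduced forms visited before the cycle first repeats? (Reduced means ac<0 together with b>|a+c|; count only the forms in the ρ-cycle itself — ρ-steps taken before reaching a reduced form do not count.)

D = 585, ⌊√D⌋ = 24
descent: ρ → (-8,13,13)  [lands on river]
river: ρ → (13,13,-8)
river: ρ → (-8,19,7)
river: ρ → (7,23,-2)
river: ρ → (-2,21,18)
river: ρ → (18,15,-5)
river: ρ → (-5,15,18)
river: ρ → (18,21,-2)
river: ρ → (-2,23,7)
river: ρ → (7,19,-8)
ρ-cycle length = 10 (tail of 1 descent step not counted)

10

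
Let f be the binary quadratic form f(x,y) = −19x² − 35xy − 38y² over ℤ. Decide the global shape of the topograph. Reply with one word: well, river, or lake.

D = b²−4ac = (-35)² − 4·(-19)·(-38) = -1663
D < 0 ⇒ definite ⇒ every region one sign ⇒ single well

well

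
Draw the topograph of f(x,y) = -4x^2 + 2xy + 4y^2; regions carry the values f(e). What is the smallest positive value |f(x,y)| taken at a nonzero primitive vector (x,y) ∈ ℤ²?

river: ρ → (4,6,-2)
river: ρ → (-2,6,4)
river: ρ → (4,2,-4)
river: ρ → (-4,6,2)
river: ρ → (2,6,-4)
river: ρ → (-4,2,4)
closes: descent 0, river 6
min |a| on river = 2

2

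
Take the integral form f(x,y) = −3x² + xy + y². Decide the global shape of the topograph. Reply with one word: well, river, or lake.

D = b²−4ac = 1² − 4·(-3)·1 = 13
D > 0 non-square ⇒ indefinite ⇒ periodic river

river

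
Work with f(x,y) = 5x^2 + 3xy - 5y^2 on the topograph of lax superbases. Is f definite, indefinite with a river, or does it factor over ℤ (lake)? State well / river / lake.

D = b²−4ac = 3² − 4·5·(-5) = 109
D > 0 non-square ⇒ indefinite ⇒ periodic river

river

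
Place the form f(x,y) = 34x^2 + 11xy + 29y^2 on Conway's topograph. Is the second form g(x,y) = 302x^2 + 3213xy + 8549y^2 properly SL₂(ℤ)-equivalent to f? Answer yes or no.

D₁ = -3823, D₂ = -3823
f: flip: (34,11,29)→(29,-11,34)
f: reduced (well bottom): (29,-11,34) with a≤c, −a<b≤a
g: translate: b→193 (≡3213 mod 604), so (302,3213,8549)→(302,193,34)
g: flip: (302,193,34)→(34,-193,302)
g: translate: b→11 (≡-193 mod 68), so (34,-193,302)→(34,11,29)
g: flip: (34,11,29)→(29,-11,34)
g: reduced (well bottom): (29,-11,34) with a≤c, −a<b≤a
reduced forms (29, -11, 34) vs (29, -11, 34) ⇒ equivalent

yes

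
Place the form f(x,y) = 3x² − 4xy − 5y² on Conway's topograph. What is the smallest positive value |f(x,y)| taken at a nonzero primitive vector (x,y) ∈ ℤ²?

descent: ρ → (-5,4,3)  [lands on river]
river: ρ → (3,8,-1)
river: ρ → (-1,8,3)
river: ρ → (3,4,-5)
river: ρ → (-5,6,2)
river: ρ → (2,6,-5)
closes: descent 1, river 6
min |a| on river = 1

1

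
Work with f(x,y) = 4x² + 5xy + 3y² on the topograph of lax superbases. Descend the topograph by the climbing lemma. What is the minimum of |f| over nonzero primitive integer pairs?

translate: b→-3 (≡5 mod 8), so (4,5,3)→(4,-3,2)
flip: (4,-3,2)→(2,3,4)
translate: b→-1 (≡3 mod 4), so (2,3,4)→(2,-1,3)
reduced (well bottom): (2,-1,3) with a≤c, −a<b≤a
well minimum = a = 2

2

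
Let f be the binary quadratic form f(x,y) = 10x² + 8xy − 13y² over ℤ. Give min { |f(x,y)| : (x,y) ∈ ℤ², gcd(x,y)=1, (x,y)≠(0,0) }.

river: ρ → (-13,18,5)
river: ρ → (5,22,-5)
river: ρ → (-5,18,13)
river: ρ → (13,8,-10)
river: ρ → (-10,12,11)
river: ρ → (11,10,-11)
river: ρ → (-11,12,10)
river: ρ → (10,8,-13)
closes: descent 0, river 8
min |a| on river = 5

5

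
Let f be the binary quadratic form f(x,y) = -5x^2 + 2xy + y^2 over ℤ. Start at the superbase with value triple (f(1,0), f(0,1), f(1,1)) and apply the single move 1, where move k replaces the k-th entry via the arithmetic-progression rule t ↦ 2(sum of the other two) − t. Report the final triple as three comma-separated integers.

start (-5,1,-2) = (f(1,0),f(0,1),f(1,1))
replace slot 1: 2·(1+(-2)) − (-5) = 3 → (3,1,-2)

3,1,-2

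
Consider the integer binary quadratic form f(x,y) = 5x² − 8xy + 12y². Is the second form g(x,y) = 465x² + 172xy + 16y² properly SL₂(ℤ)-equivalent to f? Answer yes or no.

D₁ = -176, D₂ = -176
f: translate: b→2 (≡-8 mod 10), so (5,-8,12)→(5,2,9)
f: reduced (well bottom): (5,2,9) with a≤c, −a<b≤a
g: flip: (465,172,16)→(16,-172,465)
g: translate: b→-12 (≡-172 mod 32), so (16,-172,465)→(16,-12,5)
g: flip: (16,-12,5)→(5,12,16)
g: translate: b→2 (≡12 mod 10), so (5,12,16)→(5,2,9)
g: reduced (well bottom): (5,2,9) with a≤c, −a<b≤a
reduced forms (5, 2, 9) vs (5, 2, 9) ⇒ equivalent

yes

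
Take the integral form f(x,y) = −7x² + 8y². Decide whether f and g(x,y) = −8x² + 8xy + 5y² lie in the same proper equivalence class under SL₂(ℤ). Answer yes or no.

D₁ = 224, D₂ = 224
river cycle of f (length 2): (-7, 14, 1), (1, 14, -7)
river cycle of g (length 4): (5, 12, -4), (-4, 12, 5), (5, 8, -8), (-8, 8, 5)
cycles differ ⇒ inequivalent

no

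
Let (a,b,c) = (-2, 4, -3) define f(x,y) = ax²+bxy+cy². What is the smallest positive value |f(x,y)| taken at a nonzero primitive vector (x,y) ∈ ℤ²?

translate: b→0 (≡-4 mod 4), so (2,-4,3)→(2,0,1)
flip: (2,0,1)→(1,0,2)
reduced (well bottom): (1,0,2) with a≤c, −a<b≤a
well minimum |f| = |-1| = 1 (negative-definite)

1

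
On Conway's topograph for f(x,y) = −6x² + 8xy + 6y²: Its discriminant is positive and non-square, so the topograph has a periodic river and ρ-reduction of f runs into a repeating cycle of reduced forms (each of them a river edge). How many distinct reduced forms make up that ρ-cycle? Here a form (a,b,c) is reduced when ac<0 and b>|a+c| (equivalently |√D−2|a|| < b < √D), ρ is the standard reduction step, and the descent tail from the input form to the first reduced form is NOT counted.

D = 208, ⌊√D⌋ = 14
river: ρ → (6,4,-8)
river: ρ → (-8,12,2)
river: ρ → (2,12,-8)
river: ρ → (-8,4,6)
river: ρ → (6,8,-6)
river: ρ → (-6,4,8)
river: ρ → (8,12,-2)
river: ρ → (-2,12,8)
river: ρ → (8,4,-6)
river: ρ → (-6,8,6)
ρ-cycle length = 10 (tail of 0 descent steps not counted)

10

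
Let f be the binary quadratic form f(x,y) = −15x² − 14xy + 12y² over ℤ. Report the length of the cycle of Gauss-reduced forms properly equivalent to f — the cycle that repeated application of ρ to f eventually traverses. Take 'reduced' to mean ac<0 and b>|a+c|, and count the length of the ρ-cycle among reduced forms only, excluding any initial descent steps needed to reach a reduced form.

D = 916, ⌊√D⌋ = 30
descent: ρ → (12,14,-15)  [lands on river]
river: ρ → (-15,16,11)
river: ρ → (11,28,-3)
river: ρ → (-3,26,20)
river: ρ → (20,14,-9)
river: ρ → (-9,22,12)
river: ρ → (12,26,-5)
river: ρ → (-5,24,17)
river: ρ → (17,10,-12)
river: ρ → (-12,14,15)
river: ρ → (15,16,-11)
river: ρ → (-11,28,3)
river: ρ → (3,26,-20)
river: ρ → (-20,14,9)
river: ρ → (9,22,-12)
river: ρ → (-12,26,5)
river: ρ → (5,24,-17)
river: ρ → (-17,10,12)
ρ-cycle length = 18 (tail of 1 descent step not counted)

18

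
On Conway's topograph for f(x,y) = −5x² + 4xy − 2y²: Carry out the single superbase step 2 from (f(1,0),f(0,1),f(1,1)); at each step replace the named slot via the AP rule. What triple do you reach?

start (-5,-2,-3) = (f(1,0),f(0,1),f(1,1))
replace slot 2: 2·((-5)+(-3)) − (-2) = -14 → (-5,-14,-3)

-5,-14,-3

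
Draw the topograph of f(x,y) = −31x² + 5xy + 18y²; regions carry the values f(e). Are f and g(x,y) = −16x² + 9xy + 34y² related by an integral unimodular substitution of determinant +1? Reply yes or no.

D₁ = 2257, D₂ = 2257
river cycle of f (length 46): (18, 31, -18), (-18, 41, 8), (8, 39, -23), (-23, 7, 24), (24, 41, -6), (-6, 43, 17), (17, 25, -24), (-24, 23, 18), (18, 13, -29), (-29, 45, 2), … (36 more)
river cycle of g (length 38): (-16, 41, 9), (9, 31, -36), (-36, 41, 4), (4, 47, -3), (-3, 43, 34), (34, 25, -12), (-12, 47, 1), (1, 47, -12), (-12, 25, 34), (34, 43, -3), … (28 more)
cycles differ ⇒ inequivalent

no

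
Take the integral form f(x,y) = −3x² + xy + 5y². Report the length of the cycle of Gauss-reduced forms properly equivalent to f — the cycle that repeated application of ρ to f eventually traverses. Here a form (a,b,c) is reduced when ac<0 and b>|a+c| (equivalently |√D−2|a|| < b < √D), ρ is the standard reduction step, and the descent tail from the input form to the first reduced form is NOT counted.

D = 61, ⌊√D⌋ = 7
descent: ρ → (5,-1,-3)
descent: ρ → (-3,7,1)  [lands on river]
river: ρ → (1,7,-3)
river: ρ → (-3,5,3)
river: ρ → (3,7,-1)
river: ρ → (-1,7,3)
river: ρ → (3,5,-3)
ρ-cycle length = 6 (tail of 2 descent steps not counted)

6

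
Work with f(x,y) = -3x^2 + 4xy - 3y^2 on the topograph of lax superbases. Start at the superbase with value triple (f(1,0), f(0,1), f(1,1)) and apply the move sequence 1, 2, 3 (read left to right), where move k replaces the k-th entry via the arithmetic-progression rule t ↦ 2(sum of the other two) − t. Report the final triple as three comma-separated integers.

start (-3,-3,-2) = (f(1,0),f(0,1),f(1,1))
replace slot 1: 2·((-3)+(-2)) − (-3) = -7 → (-7,-3,-2)
replace slot 2: 2·((-7)+(-2)) − (-3) = -15 → (-7,-15,-2)
replace slot 3: 2·((-7)+(-15)) − (-2) = -42 → (-7,-15,-42)

-7,-15,-42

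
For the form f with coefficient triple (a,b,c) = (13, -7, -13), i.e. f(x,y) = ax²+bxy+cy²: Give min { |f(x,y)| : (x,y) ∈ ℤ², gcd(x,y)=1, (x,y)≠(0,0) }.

descent: ρ → (-13,7,13)  [lands on river]
river: ρ → (13,19,-7)
river: ρ → (-7,23,7)
river: ρ → (7,19,-13)
closes: descent 1, river 4
min |a| on river = 7

7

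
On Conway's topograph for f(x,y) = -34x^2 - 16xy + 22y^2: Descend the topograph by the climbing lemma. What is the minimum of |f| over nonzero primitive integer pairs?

descent: ρ → (22,16,-34)  [lands on river]
river: ρ → (-34,52,4)
river: ρ → (4,52,-34)
river: ρ → (-34,16,22)
river: ρ → (22,28,-28)
river: ρ → (-28,28,22)
closes: descent 1, river 6
min |a| on river = 4

4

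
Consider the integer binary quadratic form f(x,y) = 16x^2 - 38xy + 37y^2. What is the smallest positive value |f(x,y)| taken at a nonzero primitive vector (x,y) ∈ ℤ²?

translate: b→-6 (≡-38 mod 32), so (16,-38,37)→(16,-6,15)
flip: (16,-6,15)→(15,6,16)
reduced (well bottom): (15,6,16) with a≤c, −a<b≤a
well minimum = a = 15

15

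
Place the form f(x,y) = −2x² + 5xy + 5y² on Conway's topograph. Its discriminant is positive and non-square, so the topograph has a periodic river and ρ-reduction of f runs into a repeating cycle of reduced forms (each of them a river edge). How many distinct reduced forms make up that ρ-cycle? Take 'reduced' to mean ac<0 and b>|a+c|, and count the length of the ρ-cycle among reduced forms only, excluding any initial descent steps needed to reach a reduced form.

D = 65, ⌊√D⌋ = 8
river: ρ → (5,5,-2)
river: ρ → (-2,7,2)
river: ρ → (2,5,-5)
river: ρ → (-5,5,2)
river: ρ → (2,7,-2)
river: ρ → (-2,5,5)
ρ-cycle length = 6 (tail of 0 descent steps not counted)

6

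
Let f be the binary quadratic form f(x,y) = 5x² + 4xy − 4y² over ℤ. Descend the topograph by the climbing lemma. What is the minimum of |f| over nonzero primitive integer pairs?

river: ρ → (-4,4,5)
river: ρ → (5,6,-3)
river: ρ → (-3,6,5)
river: ρ → (5,4,-4)
closes: descent 0, river 4
min |a| on river = 3

3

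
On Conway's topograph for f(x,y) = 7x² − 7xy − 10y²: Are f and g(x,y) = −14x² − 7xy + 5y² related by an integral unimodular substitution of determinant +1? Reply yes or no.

D₁ = 329, D₂ = 329
river cycle of f (length 16): (-10, 7, 7), (7, 7, -10), (-10, 13, 4), (4, 11, -13), (-13, 15, 2), (2, 17, -5), (-5, 13, 8), (8, 3, -10), (-10, 17, 1), (1, 17, -10), … (6 more)
river cycle of g (length 16): (5, 17, -2), (-2, 15, 13), (13, 11, -4), (-4, 13, 10), (10, 7, -7), (-7, 7, 10), (10, 13, -4), (-4, 11, 13), (13, 15, -2), (-2, 17, 5), … (6 more)
cycles differ ⇒ inequivalent

no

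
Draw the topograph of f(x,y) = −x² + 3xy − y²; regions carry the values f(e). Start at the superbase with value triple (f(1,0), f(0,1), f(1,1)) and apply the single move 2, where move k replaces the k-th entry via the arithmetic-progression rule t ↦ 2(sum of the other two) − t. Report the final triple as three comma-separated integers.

start (-1,-1,1) = (f(1,0),f(0,1),f(1,1))
replace slot 2: 2·((-1)+1) − (-1) = 1 → (-1,1,1)

-1,1,1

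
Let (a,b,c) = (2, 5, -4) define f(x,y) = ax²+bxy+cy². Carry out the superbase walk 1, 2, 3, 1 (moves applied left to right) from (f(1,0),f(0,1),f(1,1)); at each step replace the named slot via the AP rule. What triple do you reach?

start (2,-4,3) = (f(1,0),f(0,1),f(1,1))
replace slot 1: 2·((-4)+3) − 2 = -4 → (-4,-4,3)
replace slot 2: 2·((-4)+3) − (-4) = 2 → (-4,2,3)
replace slot 3: 2·((-4)+2) − 3 = -7 → (-4,2,-7)
replace slot 1: 2·(2+(-7)) − (-4) = -6 → (-6,2,-7)

-6,2,-7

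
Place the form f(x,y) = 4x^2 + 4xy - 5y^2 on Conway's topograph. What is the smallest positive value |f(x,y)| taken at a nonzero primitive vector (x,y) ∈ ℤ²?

river: ρ → (-5,6,3)
river: ρ → (3,6,-5)
river: ρ → (-5,4,4)
river: ρ → (4,4,-5)
closes: descent 0, river 4
min |a| on river = 3

3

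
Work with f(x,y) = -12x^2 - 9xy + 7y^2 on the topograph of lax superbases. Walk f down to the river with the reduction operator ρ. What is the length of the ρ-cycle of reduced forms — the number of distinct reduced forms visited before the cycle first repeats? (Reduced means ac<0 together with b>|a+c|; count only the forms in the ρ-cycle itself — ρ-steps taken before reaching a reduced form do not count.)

D = 417, ⌊√D⌋ = 20
descent: ρ → (7,9,-12)  [lands on river]
river: ρ → (-12,15,4)
river: ρ → (4,17,-8)
river: ρ → (-8,15,6)
river: ρ → (6,9,-14)
river: ρ → (-14,19,1)
river: ρ → (1,19,-14)
river: ρ → (-14,9,6)
river: ρ → (6,15,-8)
river: ρ → (-8,17,4)
river: ρ → (4,15,-12)
river: ρ → (-12,9,7)
river: ρ → (7,19,-2)
river: ρ → (-2,17,16)
river: ρ → (16,15,-3)
river: ρ → (-3,15,16)
river: ρ → (16,17,-2)
river: ρ → (-2,19,7)
ρ-cycle length = 18 (tail of 1 descent step not counted)

18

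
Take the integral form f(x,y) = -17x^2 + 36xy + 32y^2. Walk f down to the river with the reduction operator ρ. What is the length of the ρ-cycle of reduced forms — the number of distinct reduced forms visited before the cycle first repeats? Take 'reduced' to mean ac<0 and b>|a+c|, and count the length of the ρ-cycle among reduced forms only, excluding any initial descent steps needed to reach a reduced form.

D = 3472, ⌊√D⌋ = 58
river: ρ → (32,28,-21)
river: ρ → (-21,56,4)
river: ρ → (4,56,-21)
river: ρ → (-21,28,32)
river: ρ → (32,36,-17)
river: ρ → (-17,32,36)
river: ρ → (36,40,-13)
river: ρ → (-13,38,39)
river: ρ → (39,40,-12)
river: ρ → (-12,56,7)
river: ρ → (7,56,-12)
river: ρ → (-12,40,39)
river: ρ → (39,38,-13)
river: ρ → (-13,40,36)
river: ρ → (36,32,-17)
river: ρ → (-17,36,32)
ρ-cycle length = 16 (tail of 0 descent steps not counted)

16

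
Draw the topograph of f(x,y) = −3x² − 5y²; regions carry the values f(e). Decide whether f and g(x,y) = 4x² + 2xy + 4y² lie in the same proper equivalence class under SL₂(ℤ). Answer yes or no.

D₁ = -60, D₂ = -60
f is negative-definite; reduce −f:
−f: reduced (well bottom): (3,0,5) with a≤c, −a<b≤a
flip sign back: reduced form of f is (-3,0,-5)
g: reduced (well bottom): (4,2,4) with a≤c, −a<b≤a
reduced forms (-3, 0, -5) vs (4, 2, 4) ⇒ inequivalent

no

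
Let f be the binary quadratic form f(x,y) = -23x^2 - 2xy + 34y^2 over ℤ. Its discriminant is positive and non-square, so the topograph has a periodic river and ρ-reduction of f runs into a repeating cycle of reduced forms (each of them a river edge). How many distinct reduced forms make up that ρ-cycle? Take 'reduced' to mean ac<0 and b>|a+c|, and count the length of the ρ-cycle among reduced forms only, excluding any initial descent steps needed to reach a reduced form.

D = 3132, ⌊√D⌋ = 55
descent: ρ → (34,2,-23)
descent: ρ → (-23,44,13)  [lands on river]
river: ρ → (13,34,-38)
river: ρ → (-38,42,9)
river: ρ → (9,48,-23)
ρ-cycle length = 4 (tail of 2 descent steps not counted)

4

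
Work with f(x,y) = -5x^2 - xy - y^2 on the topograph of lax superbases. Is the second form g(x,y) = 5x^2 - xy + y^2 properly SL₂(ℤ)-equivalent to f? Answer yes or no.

D₁ = -19, D₂ = -19
f is negative-definite; reduce −f:
−f: flip: (5,1,1)→(1,-1,5)
−f: translate: b→1 (≡-1 mod 2), so (1,-1,5)→(1,1,5)
−f: reduced (well bottom): (1,1,5) with a≤c, −a<b≤a
flip sign back: reduced form of f is (-1,-1,-5)
g: flip: (5,-1,1)→(1,1,5)
g: reduced (well bottom): (1,1,5) with a≤c, −a<b≤a
reduced forms (-1, -1, -5) vs (1, 1, 5) ⇒ inequivalent

no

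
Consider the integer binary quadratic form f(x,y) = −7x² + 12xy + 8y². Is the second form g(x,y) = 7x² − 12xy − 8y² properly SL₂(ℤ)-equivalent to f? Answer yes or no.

D₁ = 368, D₂ = 368
river cycle of f (length 8): (8, 4, -11), (-11, 18, 1), (1, 18, -11), (-11, 4, 8), (8, 12, -7), (-7, 16, 4), (4, 16, -7), (-7, 12, 8)
river cycle of g (length 8): (-8, 12, 7), (7, 16, -4), (-4, 16, 7), (7, 12, -8), (-8, 4, 11), (11, 18, -1), (-1, 18, 11), (11, 4, -8)
cycles differ ⇒ inequivalent

no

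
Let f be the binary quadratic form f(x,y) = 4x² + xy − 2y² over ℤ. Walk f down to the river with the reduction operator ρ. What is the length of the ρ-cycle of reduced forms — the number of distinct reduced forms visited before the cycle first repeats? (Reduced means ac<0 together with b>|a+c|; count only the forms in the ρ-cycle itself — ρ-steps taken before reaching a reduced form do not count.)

D = 33, ⌊√D⌋ = 5
descent: ρ → (-2,3,3)  [lands on river]
river: ρ → (3,3,-2)
river: ρ → (-2,5,1)
river: ρ → (1,5,-2)
ρ-cycle length = 4 (tail of 1 descent step not counted)

4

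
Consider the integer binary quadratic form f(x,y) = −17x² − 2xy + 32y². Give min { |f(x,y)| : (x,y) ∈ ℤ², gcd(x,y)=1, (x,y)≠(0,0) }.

descent: ρ → (32,2,-17)
descent: ρ → (-17,32,17)  [lands on river]
river: ρ → (17,36,-13)
river: ρ → (-13,42,8)
river: ρ → (8,38,-23)
river: ρ → (-23,8,23)
river: ρ → (23,38,-8)
river: ρ → (-8,42,13)
river: ρ → (13,36,-17)
closes: descent 2, river 8
min |a| on river = 8

8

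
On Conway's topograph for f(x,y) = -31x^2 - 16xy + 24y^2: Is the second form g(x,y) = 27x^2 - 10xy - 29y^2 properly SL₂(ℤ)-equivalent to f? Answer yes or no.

D₁ = 3232, D₂ = 3232
river cycle of f (length 18): (24, 16, -31), (-31, 46, 9), (9, 44, -36), (-36, 28, 17), (17, 40, -24), (-24, 56, 1), (1, 56, -24), (-24, 40, 17), (17, 28, -36), (-36, 44, 9), … (8 more)
river cycle of g (length 14): (-29, 10, 27), (27, 44, -12), (-12, 52, 11), (11, 36, -44), (-44, 52, 3), (3, 56, -8), (-8, 56, 3), (3, 52, -44), (-44, 36, 11), (11, 52, -12), … (4 more)
cycles differ ⇒ inequivalent

no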